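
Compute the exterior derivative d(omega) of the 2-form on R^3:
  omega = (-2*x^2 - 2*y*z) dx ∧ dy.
d(omega) = (-2*y) dx ∧ dy ∧ dz

For a 2-form omega = sum_{i<j} g_{ij} dx_i ∧ dx_j, the exterior derivative is
  d(omega) = sum_{i<j} d(g_{ij}) ∧ dx_i ∧ dx_j = sum_{i<j, k} (∂g_{ij}/∂x_k) dx_k ∧ dx_i ∧ dx_j.
Expand each term, using dx_k ∧ dx_i ∧ dx_j = sgn(permutation) dx_{(a)} ∧ dx_{(b)} ∧ dx_{(c)} with (a < b < c) sorted:
  d(-2*x^2 - 2*y*z) includes (∂/∂z)(-2*x^2 - 2*y*z) dz = (-2*y) dz, which multiplied by dx ∧ dy gives (-2*y) dx ∧ dy ∧ dz
Collecting like 3-forms: d(omega) = (-2*y) dx ∧ dy ∧ dz.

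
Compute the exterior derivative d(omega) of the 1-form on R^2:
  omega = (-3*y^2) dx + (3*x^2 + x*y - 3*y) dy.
d(omega) = (6*x + 7*y) dx ∧ dy

For a 1-form omega = sum_i f_i dx_i, the exterior derivative is
  d(omega) = sum_{i < j} (∂f_j/∂x_i - ∂f_i/∂x_j) dx_i ∧ dx_j.
  coefficient of dx ∧ dy: ∂f_2/∂x - ∂f_1/∂y = ∂(3*x^2 + x*y - 3*y)/∂x - ∂(-3*y^2)/∂y = 6*x + 7*y
Assembling: d(omega) = (6*x + 7*y) dx ∧ dy.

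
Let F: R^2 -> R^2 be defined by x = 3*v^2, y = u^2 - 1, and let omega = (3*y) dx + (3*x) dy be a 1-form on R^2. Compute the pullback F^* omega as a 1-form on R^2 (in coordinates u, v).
F^* omega = (18*u*v^2) du + (18*v*(u^2 - 1)) dv

Using F^*(f dg) = (f ∘ F) d(g ∘ F), substitute each coordinate x_i by F_i(u, v) in f_i, and replace dx_i by d F_i = (∂F_i/∂u) du + (∂F_i/∂v) dv.
  For the x component: f_1(F) = 3*u^2 - 3; d F_1 = (0) du + (6*v) dv
  For the y component: f_2(F) = 9*v^2; d F_2 = (2*u) du + (0) dv
Combining and collecting du, dv coefficients:
  coeff of du: 18*u*v^2
  coeff of dv: 18*v*(u^2 - 1)
F^* omega = (18*u*v^2) du + (18*v*(u^2 - 1)) dv.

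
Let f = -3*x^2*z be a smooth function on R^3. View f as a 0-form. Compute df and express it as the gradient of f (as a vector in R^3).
df = (-6*x*z) dx + (0) dy + (-3*x^2) dz; grad f = (-6*x*z, 0, -3*x^2)

For a 0-form f, d f = (∂f/∂x) dx + (∂f/∂y) dy + (∂f/∂z) dz. The components of the vector representation are exactly the entries of grad f in Cartesian coordinates:
  ∂f/∂x = -6*x*z
  ∂f/∂y = 0
  ∂f/∂z = -3*x^2.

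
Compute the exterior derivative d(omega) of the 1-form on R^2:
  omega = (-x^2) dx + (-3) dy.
d(omega) = 0

For a 1-form omega = sum_i f_i dx_i, the exterior derivative is
  d(omega) = sum_{i < j} (∂f_j/∂x_i - ∂f_i/∂x_j) dx_i ∧ dx_j.

Assembling: d(omega) = 0.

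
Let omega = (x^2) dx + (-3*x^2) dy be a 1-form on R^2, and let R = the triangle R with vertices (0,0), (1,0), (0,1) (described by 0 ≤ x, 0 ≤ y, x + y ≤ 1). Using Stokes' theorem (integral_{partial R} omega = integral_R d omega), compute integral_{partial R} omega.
integral_(partial R) omega = -1

Stokes: integral_partial_R omega = integral_R d omega with d omega = (∂Q/∂x - ∂P/∂y) dx ∧ dy.
  ∂Q/∂x = -6*x
  ∂P/∂y = 0
  integrand = ∂Q/∂x - ∂P/∂y = -6*x.
Integrating over R: integral_0^1 integral_0^{1-x} (-6*x) dy dx = -1.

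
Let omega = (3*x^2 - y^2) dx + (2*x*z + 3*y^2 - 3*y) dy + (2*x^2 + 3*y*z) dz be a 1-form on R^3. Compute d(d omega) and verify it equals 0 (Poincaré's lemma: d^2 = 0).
d(d omega) = 0

Step 1: d omega = sum_{i<j} (∂f_j/∂x_i - ∂f_i/∂x_j) dx_i ∧ dx_j:
  coeff of dx ∧ dy: 2*y + 2*z
  coeff of dx ∧ dz: 4*x
  coeff of dy ∧ dz: -2*x + 3*z
Step 2: Apply d again to each 2-form coefficient. The only possible 3-form in R^3 is dx ∧ dy ∧ dz, with coefficient
  ∂(coeff of dy∧dz)/∂x - ∂(coeff of dx∧dz)/∂y + ∂(coeff of dx∧dy)/∂z
  = ∂/∂x (-2*x + 3*z) - ∂/∂y (4*x) + ∂/∂z (2*y + 2*z).
Each of these terms simplifies to sums of mixed partials that cancel in pairs. The result is 0 (by equality of mixed partials for smooth functions — Schwarz / Clairaut).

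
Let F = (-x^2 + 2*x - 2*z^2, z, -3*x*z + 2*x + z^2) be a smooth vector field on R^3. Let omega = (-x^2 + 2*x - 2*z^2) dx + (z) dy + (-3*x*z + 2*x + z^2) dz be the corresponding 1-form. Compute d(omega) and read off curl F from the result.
d(omega) = (-1) dy ∧ dz + (-z - 2) dz ∧ dx + (0) dx ∧ dy; curl F = (-1, -z - 2, 0)

d omega = sum_{i<j} (∂f_j/∂x_i - ∂f_i/∂x_j) dx_i ∧ dx_j. Under the identification (dy ∧ dz, dz ∧ dx, dx ∧ dy) ↔ (e_x, e_y, e_z), the coefficients are exactly the components of curl F. Compute:
  ∂R/∂y - ∂Q/∂z = (0) - (1) = -1
  ∂P/∂z - ∂R/∂x = (-4*z) - (2 - 3*z) = -z - 2
  ∂Q/∂x - ∂P/∂y = (0) - (0) = 0.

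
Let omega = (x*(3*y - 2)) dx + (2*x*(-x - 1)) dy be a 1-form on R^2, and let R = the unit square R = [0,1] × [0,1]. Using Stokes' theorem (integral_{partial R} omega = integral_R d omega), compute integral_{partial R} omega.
integral_(partial R) omega = -11/2

Stokes: integral_partial_R omega = integral_R d omega with d omega = (∂Q/∂x - ∂P/∂y) dx ∧ dy.
  ∂Q/∂x = -4*x - 2
  ∂P/∂y = 3*x
  integrand = ∂Q/∂x - ∂P/∂y = -7*x - 2.
Integrating over R: integral_0^1 integral_0^1 (-7*x - 2) dx dy = -11/2.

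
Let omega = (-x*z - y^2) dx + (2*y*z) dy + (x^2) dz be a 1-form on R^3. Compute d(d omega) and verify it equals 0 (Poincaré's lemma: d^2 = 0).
d(d omega) = 0

Step 1: d omega = sum_{i<j} (∂f_j/∂x_i - ∂f_i/∂x_j) dx_i ∧ dx_j:
  coeff of dx ∧ dy: 2*y
  coeff of dx ∧ dz: 3*x
  coeff of dy ∧ dz: -2*y
Step 2: Apply d again to each 2-form coefficient. The only possible 3-form in R^3 is dx ∧ dy ∧ dz, with coefficient
  ∂(coeff of dy∧dz)/∂x - ∂(coeff of dx∧dz)/∂y + ∂(coeff of dx∧dy)/∂z
  = ∂/∂x (-2*y) - ∂/∂y (3*x) + ∂/∂z (2*y).
Each of these terms simplifies to sums of mixed partials that cancel in pairs. The result is 0 (by equality of mixed partials for smooth functions — Schwarz / Clairaut).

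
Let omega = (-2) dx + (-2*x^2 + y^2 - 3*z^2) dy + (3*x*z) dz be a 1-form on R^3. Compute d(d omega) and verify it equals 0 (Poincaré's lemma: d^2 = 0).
d(d omega) = 0

Step 1: d omega = sum_{i<j} (∂f_j/∂x_i - ∂f_i/∂x_j) dx_i ∧ dx_j:
  coeff of dx ∧ dy: -4*x
  coeff of dx ∧ dz: 3*z
  coeff of dy ∧ dz: 6*z
Step 2: Apply d again to each 2-form coefficient. The only possible 3-form in R^3 is dx ∧ dy ∧ dz, with coefficient
  ∂(coeff of dy∧dz)/∂x - ∂(coeff of dx∧dz)/∂y + ∂(coeff of dx∧dy)/∂z
  = ∂/∂x (6*z) - ∂/∂y (3*z) + ∂/∂z (-4*x).
Each of these terms simplifies to sums of mixed partials that cancel in pairs. The result is 0 (by equality of mixed partials for smooth functions — Schwarz / Clairaut).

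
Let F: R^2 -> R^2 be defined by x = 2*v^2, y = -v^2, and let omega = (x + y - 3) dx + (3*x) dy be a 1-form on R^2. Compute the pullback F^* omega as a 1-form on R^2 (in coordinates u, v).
F^* omega = (-8*v^3 - 12*v) dv

Using F^*(f dg) = (f ∘ F) d(g ∘ F), substitute each coordinate x_i by F_i(u, v) in f_i, and replace dx_i by d F_i = (∂F_i/∂u) du + (∂F_i/∂v) dv.
  For the x component: f_1(F) = v^2 - 3; d F_1 = (0) du + (4*v) dv
  For the y component: f_2(F) = 6*v^2; d F_2 = (0) du + (-2*v) dv
Combining and collecting du, dv coefficients:
  coeff of du: 0
  coeff of dv: -8*v^3 - 12*v
F^* omega = (-8*v^3 - 12*v) dv.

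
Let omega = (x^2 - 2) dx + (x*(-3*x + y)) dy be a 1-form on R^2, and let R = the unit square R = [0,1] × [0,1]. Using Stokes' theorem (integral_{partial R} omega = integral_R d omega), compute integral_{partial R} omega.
integral_(partial R) omega = -5/2

Stokes: integral_partial_R omega = integral_R d omega with d omega = (∂Q/∂x - ∂P/∂y) dx ∧ dy.
  ∂Q/∂x = -6*x + y
  ∂P/∂y = 0
  integrand = ∂Q/∂x - ∂P/∂y = -6*x + y.
Integrating over R: integral_0^1 integral_0^1 (-6*x + y) dx dy = -5/2.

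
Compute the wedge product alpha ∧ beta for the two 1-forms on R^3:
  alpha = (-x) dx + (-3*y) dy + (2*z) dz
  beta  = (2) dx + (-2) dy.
alpha ∧ beta = (2*x + 6*y) dx ∧ dy + (-4*z) dx ∧ dz + (4*z) dy ∧ dz

Distribute the wedge, using dx_i ∧ dx_j = -dx_j ∧ dx_i and dx_i ∧ dx_i = 0. For each pair (i, j) with i < j, the coefficient of dx_i ∧ dx_j in alpha ∧ beta is (alpha_i * beta_j - alpha_j * beta_i). Collecting: alpha ∧ beta = (2*x + 6*y) dx ∧ dy + (-4*z) dx ∧ dz + (4*z) dy ∧ dz.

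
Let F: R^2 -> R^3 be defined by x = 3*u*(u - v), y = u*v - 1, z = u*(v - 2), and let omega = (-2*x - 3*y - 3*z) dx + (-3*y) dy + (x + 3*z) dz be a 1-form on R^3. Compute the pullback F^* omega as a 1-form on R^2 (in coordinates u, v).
F^* omega = (-36*u^3 + 21*u^2*v + 30*u^2 - 3*u*v^2 - 24*u*v + 30*u - 6*v) du + (3*u*(7*u^2 - u*v - 8*u - 2)) dv

Using F^*(f dg) = (f ∘ F) d(g ∘ F), substitute each coordinate x_i by F_i(u, v) in f_i, and replace dx_i by d F_i = (∂F_i/∂u) du + (∂F_i/∂v) dv.
  For the x component: f_1(F) = -6*u^2 + 6*u + 3; d F_1 = (6*u - 3*v) du + (-3*u) dv
  For the y component: f_2(F) = -3*u*v + 3; d F_2 = (v) du + (u) dv
  For the z component: f_3(F) = 3*u*(u - 2); d F_3 = (v - 2) du + (u) dv
Combining and collecting du, dv coefficients:
  coeff of du: -36*u^3 + 21*u^2*v + 30*u^2 - 3*u*v^2 - 24*u*v + 30*u - 6*v
  coeff of dv: 3*u*(7*u^2 - u*v - 8*u - 2)
F^* omega = (-36*u^3 + 21*u^2*v + 30*u^2 - 3*u*v^2 - 24*u*v + 30*u - 6*v) du + (3*u*(7*u^2 - u*v - 8*u - 2)) dv.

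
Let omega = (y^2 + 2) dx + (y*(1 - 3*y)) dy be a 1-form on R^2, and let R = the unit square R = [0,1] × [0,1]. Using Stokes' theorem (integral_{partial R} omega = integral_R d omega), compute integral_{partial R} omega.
integral_(partial R) omega = -1

Stokes: integral_partial_R omega = integral_R d omega with d omega = (∂Q/∂x - ∂P/∂y) dx ∧ dy.
  ∂Q/∂x = 0
  ∂P/∂y = 2*y
  integrand = ∂Q/∂x - ∂P/∂y = -2*y.
Integrating over R: integral_0^1 integral_0^1 (-2*y) dx dy = -1.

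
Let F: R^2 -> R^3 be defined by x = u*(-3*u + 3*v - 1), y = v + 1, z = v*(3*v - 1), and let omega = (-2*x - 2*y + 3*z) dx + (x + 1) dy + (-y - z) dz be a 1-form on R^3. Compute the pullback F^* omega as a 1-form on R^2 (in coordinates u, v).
F^* omega = (-36*u^3 + 54*u^2*v - 18*u^2 - 72*u*v^2 + 42*u*v + 10*u + 27*v^3 - 24*v^2 - v + 2) du + (18*u^3 - 18*u^2*v + 3*u^2 + 27*u*v^2 - 12*u*v - 7*u - 18*v^3 + 3*v^2 - 6*v + 2) dv

Using F^*(f dg) = (f ∘ F) d(g ∘ F), substitute each coordinate x_i by F_i(u, v) in f_i, and replace dx_i by d F_i = (∂F_i/∂u) du + (∂F_i/∂v) dv.
  For the x component: f_1(F) = 6*u^2 - 6*u*v + 2*u + 9*v^2 - 5*v - 2; d F_1 = (-6*u + 3*v - 1) du + (3*u) dv
  For the y component: f_2(F) = -3*u^2 + 3*u*v - u + 1; d F_2 = (0) du + (1) dv
  For the z component: f_3(F) = -3*v^2 - 1; d F_3 = (0) du + (6*v - 1) dv
Combining and collecting du, dv coefficients:
  coeff of du: -36*u^3 + 54*u^2*v - 18*u^2 - 72*u*v^2 + 42*u*v + 10*u + 27*v^3 - 24*v^2 - v + 2
  coeff of dv: 18*u^3 - 18*u^2*v + 3*u^2 + 27*u*v^2 - 12*u*v - 7*u - 18*v^3 + 3*v^2 - 6*v + 2
F^* omega = (-36*u^3 + 54*u^2*v - 18*u^2 - 72*u*v^2 + 42*u*v + 10*u + 27*v^3 - 24*v^2 - v + 2) du + (18*u^3 - 18*u^2*v + 3*u^2 + 27*u*v^2 - 12*u*v - 7*u - 18*v^3 + 3*v^2 - 6*v + 2) dv.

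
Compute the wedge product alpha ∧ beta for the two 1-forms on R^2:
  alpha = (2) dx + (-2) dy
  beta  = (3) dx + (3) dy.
alpha ∧ beta = (12) dx ∧ dy

Distribute the wedge, using dx_i ∧ dx_j = -dx_j ∧ dx_i and dx_i ∧ dx_i = 0. For each pair (i, j) with i < j, the coefficient of dx_i ∧ dx_j in alpha ∧ beta is (alpha_i * beta_j - alpha_j * beta_i). Collecting: alpha ∧ beta = (12) dx ∧ dy.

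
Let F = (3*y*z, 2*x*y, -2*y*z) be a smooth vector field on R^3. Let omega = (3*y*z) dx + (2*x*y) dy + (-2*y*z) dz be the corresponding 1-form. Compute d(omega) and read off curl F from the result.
d(omega) = (-2*z) dy ∧ dz + (3*y) dz ∧ dx + (2*y - 3*z) dx ∧ dy; curl F = (-2*z, 3*y, 2*y - 3*z)

d omega = sum_{i<j} (∂f_j/∂x_i - ∂f_i/∂x_j) dx_i ∧ dx_j. Under the identification (dy ∧ dz, dz ∧ dx, dx ∧ dy) ↔ (e_x, e_y, e_z), the coefficients are exactly the components of curl F. Compute:
  ∂R/∂y - ∂Q/∂z = (-2*z) - (0) = -2*z
  ∂P/∂z - ∂R/∂x = (3*y) - (0) = 3*y
  ∂Q/∂x - ∂P/∂y = (2*y) - (3*z) = 2*y - 3*z.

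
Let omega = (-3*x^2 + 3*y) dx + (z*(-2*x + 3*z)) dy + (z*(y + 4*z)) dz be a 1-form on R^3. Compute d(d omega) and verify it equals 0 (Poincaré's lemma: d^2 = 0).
d(d omega) = 0

Step 1: d omega = sum_{i<j} (∂f_j/∂x_i - ∂f_i/∂x_j) dx_i ∧ dx_j:
  coeff of dx ∧ dy: -2*z - 3
  coeff of dx ∧ dz: 0
  coeff of dy ∧ dz: 2*x - 5*z
Step 2: Apply d again to each 2-form coefficient. The only possible 3-form in R^3 is dx ∧ dy ∧ dz, with coefficient
  ∂(coeff of dy∧dz)/∂x - ∂(coeff of dx∧dz)/∂y + ∂(coeff of dx∧dy)/∂z
  = ∂/∂x (2*x - 5*z) - ∂/∂y (0) + ∂/∂z (-2*z - 3).
Each of these terms simplifies to sums of mixed partials that cancel in pairs. The result is 0 (by equality of mixed partials for smooth functions — Schwarz / Clairaut).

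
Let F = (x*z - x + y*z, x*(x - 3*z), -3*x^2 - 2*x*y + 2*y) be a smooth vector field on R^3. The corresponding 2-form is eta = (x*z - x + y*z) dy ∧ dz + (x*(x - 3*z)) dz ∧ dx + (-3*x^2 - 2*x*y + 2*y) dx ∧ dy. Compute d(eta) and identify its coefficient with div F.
d(eta) = (z - 1) dx ∧ dy ∧ dz; div F = z - 1

For a 2-form in R^3 of the form above, applying d gives a 3-form with coefficient ∂P/∂x + ∂Q/∂y + ∂R/∂z:
  ∂P/∂x = z - 1
  ∂Q/∂y = 0
  ∂R/∂z = 0
Sum = z - 1, which is exactly div F.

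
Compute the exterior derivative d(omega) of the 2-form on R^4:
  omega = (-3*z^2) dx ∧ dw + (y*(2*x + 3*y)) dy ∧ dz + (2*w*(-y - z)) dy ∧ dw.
d(omega) = (6*z) dx ∧ dz ∧ dw + (2*y) dx ∧ dy ∧ dz + (2*w) dy ∧ dz ∧ dw

For a 2-form omega = sum_{i<j} g_{ij} dx_i ∧ dx_j, the exterior derivative is
  d(omega) = sum_{i<j} d(g_{ij}) ∧ dx_i ∧ dx_j = sum_{i<j, k} (∂g_{ij}/∂x_k) dx_k ∧ dx_i ∧ dx_j.
Expand each term, using dx_k ∧ dx_i ∧ dx_j = sgn(permutation) dx_{(a)} ∧ dx_{(b)} ∧ dx_{(c)} with (a < b < c) sorted:
  d(-3*z^2) includes (∂/∂z)(-3*z^2) dz = (-6*z) dz, which multiplied by dx ∧ dw gives (6*z) dx ∧ dz ∧ dw
  d(y*(2*x + 3*y)) includes (∂/∂x)(y*(2*x + 3*y)) dx = (2*y) dx, which multiplied by dy ∧ dz gives (2*y) dx ∧ dy ∧ dz
  d(2*w*(-y - z)) includes (∂/∂z)(2*w*(-y - z)) dz = (-2*w) dz, which multiplied by dy ∧ dw gives (2*w) dy ∧ dz ∧ dw
Collecting like 3-forms: d(omega) = (6*z) dx ∧ dz ∧ dw + (2*y) dx ∧ dy ∧ dz + (2*w) dy ∧ dz ∧ dw.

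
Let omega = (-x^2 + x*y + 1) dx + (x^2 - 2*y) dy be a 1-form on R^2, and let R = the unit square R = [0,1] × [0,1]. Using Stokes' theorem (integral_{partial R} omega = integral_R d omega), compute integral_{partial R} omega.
integral_(partial R) omega = 1/2

Stokes: integral_partial_R omega = integral_R d omega with d omega = (∂Q/∂x - ∂P/∂y) dx ∧ dy.
  ∂Q/∂x = 2*x
  ∂P/∂y = x
  integrand = ∂Q/∂x - ∂P/∂y = x.
Integrating over R: integral_0^1 integral_0^1 (x) dx dy = 1/2.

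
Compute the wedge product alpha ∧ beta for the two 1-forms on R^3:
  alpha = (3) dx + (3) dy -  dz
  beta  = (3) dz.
alpha ∧ beta = (9) dx ∧ dz + (9) dy ∧ dz

Distribute the wedge, using dx_i ∧ dx_j = -dx_j ∧ dx_i and dx_i ∧ dx_i = 0. For each pair (i, j) with i < j, the coefficient of dx_i ∧ dx_j in alpha ∧ beta is (alpha_i * beta_j - alpha_j * beta_i). Collecting: alpha ∧ beta = (9) dx ∧ dz + (9) dy ∧ dz.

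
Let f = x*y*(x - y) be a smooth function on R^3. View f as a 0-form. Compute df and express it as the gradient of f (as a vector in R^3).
df = (y*(2*x - y)) dx + (x*(x - 2*y)) dy + (0) dz; grad f = (y*(2*x - y), x*(x - 2*y), 0)

For a 0-form f, d f = (∂f/∂x) dx + (∂f/∂y) dy + (∂f/∂z) dz. The components of the vector representation are exactly the entries of grad f in Cartesian coordinates:
  ∂f/∂x = y*(2*x - y)
  ∂f/∂y = x*(x - 2*y)
  ∂f/∂z = 0.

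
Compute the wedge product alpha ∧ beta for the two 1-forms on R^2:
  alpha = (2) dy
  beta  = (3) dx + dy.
alpha ∧ beta = (-6) dx ∧ dy

Distribute the wedge, using dx_i ∧ dx_j = -dx_j ∧ dx_i and dx_i ∧ dx_i = 0. For each pair (i, j) with i < j, the coefficient of dx_i ∧ dx_j in alpha ∧ beta is (alpha_i * beta_j - alpha_j * beta_i). Collecting: alpha ∧ beta = (-6) dx ∧ dy.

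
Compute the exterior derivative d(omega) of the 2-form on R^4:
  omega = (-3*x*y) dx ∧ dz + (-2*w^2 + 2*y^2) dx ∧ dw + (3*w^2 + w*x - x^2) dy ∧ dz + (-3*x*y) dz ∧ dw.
d(omega) = (w + x) dx ∧ dy ∧ dz + (-4*y) dx ∧ dy ∧ dw + (6*w - 2*x) dy ∧ dz ∧ dw + (-3*y) dx ∧ dz ∧ dw

For a 2-form omega = sum_{i<j} g_{ij} dx_i ∧ dx_j, the exterior derivative is
  d(omega) = sum_{i<j} d(g_{ij}) ∧ dx_i ∧ dx_j = sum_{i<j, k} (∂g_{ij}/∂x_k) dx_k ∧ dx_i ∧ dx_j.
Expand each term, using dx_k ∧ dx_i ∧ dx_j = sgn(permutation) dx_{(a)} ∧ dx_{(b)} ∧ dx_{(c)} with (a < b < c) sorted:
  d(-3*x*y) includes (∂/∂y)(-3*x*y) dy = (-3*x) dy, which multiplied by dx ∧ dz gives (3*x) dx ∧ dy ∧ dz
  d(-2*w^2 + 2*y^2) includes (∂/∂y)(-2*w^2 + 2*y^2) dy = (4*y) dy, which multiplied by dx ∧ dw gives (-4*y) dx ∧ dy ∧ dw
  d(3*w^2 + w*x - x^2) includes (∂/∂x)(3*w^2 + w*x - x^2) dx = (w - 2*x) dx, which multiplied by dy ∧ dz gives (w - 2*x) dx ∧ dy ∧ dz
  d(3*w^2 + w*x - x^2) includes (∂/∂w)(3*w^2 + w*x - x^2) dw = (6*w + x) dw, which multiplied by dy ∧ dz gives (6*w + x) dy ∧ dz ∧ dw
  d(-3*x*y) includes (∂/∂x)(-3*x*y) dx = (-3*y) dx, which multiplied by dz ∧ dw gives (-3*y) dx ∧ dz ∧ dw
  d(-3*x*y) includes (∂/∂y)(-3*x*y) dy = (-3*x) dy, which multiplied by dz ∧ dw gives (-3*x) dy ∧ dz ∧ dw
Collecting like 3-forms: d(omega) = (w + x) dx ∧ dy ∧ dz + (-4*y) dx ∧ dy ∧ dw + (6*w - 2*x) dy ∧ dz ∧ dw + (-3*y) dx ∧ dz ∧ dw.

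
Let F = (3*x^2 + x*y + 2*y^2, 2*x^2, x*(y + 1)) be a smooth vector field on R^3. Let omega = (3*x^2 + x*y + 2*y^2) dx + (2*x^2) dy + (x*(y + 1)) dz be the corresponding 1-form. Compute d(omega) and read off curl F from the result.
d(omega) = (x) dy ∧ dz + (-y - 1) dz ∧ dx + (3*x - 4*y) dx ∧ dy; curl F = (x, -y - 1, 3*x - 4*y)

d omega = sum_{i<j} (∂f_j/∂x_i - ∂f_i/∂x_j) dx_i ∧ dx_j. Under the identification (dy ∧ dz, dz ∧ dx, dx ∧ dy) ↔ (e_x, e_y, e_z), the coefficients are exactly the components of curl F. Compute:
  ∂R/∂y - ∂Q/∂z = (x) - (0) = x
  ∂P/∂z - ∂R/∂x = (0) - (y + 1) = -y - 1
  ∂Q/∂x - ∂P/∂y = (4*x) - (x + 4*y) = 3*x - 4*y.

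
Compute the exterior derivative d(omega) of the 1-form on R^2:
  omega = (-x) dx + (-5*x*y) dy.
d(omega) = (-5*y) dx ∧ dy

For a 1-form omega = sum_i f_i dx_i, the exterior derivative is
  d(omega) = sum_{i < j} (∂f_j/∂x_i - ∂f_i/∂x_j) dx_i ∧ dx_j.
  coefficient of dx ∧ dy: ∂f_2/∂x - ∂f_1/∂y = ∂(-5*x*y)/∂x - ∂(-x)/∂y = -5*y
Assembling: d(omega) = (-5*y) dx ∧ dy.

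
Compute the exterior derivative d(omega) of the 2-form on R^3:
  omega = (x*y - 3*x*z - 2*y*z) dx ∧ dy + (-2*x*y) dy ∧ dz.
d(omega) = (-3*x - 4*y) dx ∧ dy ∧ dz

For a 2-form omega = sum_{i<j} g_{ij} dx_i ∧ dx_j, the exterior derivative is
  d(omega) = sum_{i<j} d(g_{ij}) ∧ dx_i ∧ dx_j = sum_{i<j, k} (∂g_{ij}/∂x_k) dx_k ∧ dx_i ∧ dx_j.
Expand each term, using dx_k ∧ dx_i ∧ dx_j = sgn(permutation) dx_{(a)} ∧ dx_{(b)} ∧ dx_{(c)} with (a < b < c) sorted:
  d(x*y - 3*x*z - 2*y*z) includes (∂/∂z)(x*y - 3*x*z - 2*y*z) dz = (-3*x - 2*y) dz, which multiplied by dx ∧ dy gives (-3*x - 2*y) dx ∧ dy ∧ dz
  d(-2*x*y) includes (∂/∂x)(-2*x*y) dx = (-2*y) dx, which multiplied by dy ∧ dz gives (-2*y) dx ∧ dy ∧ dz
Collecting like 3-forms: d(omega) = (-3*x - 4*y) dx ∧ dy ∧ dz.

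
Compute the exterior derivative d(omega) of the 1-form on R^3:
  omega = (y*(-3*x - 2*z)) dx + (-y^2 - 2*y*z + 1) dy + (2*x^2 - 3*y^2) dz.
d(omega) = (3*x + 2*z) dx ∧ dy + (4*x + 2*y) dx ∧ dz + (-4*y) dy ∧ dz

For a 1-form omega = sum_i f_i dx_i, the exterior derivative is
  d(omega) = sum_{i < j} (∂f_j/∂x_i - ∂f_i/∂x_j) dx_i ∧ dx_j.
  coefficient of dx ∧ dy: ∂f_2/∂x - ∂f_1/∂y = ∂(-y^2 - 2*y*z + 1)/∂x - ∂(y*(-3*x - 2*z))/∂y = 3*x + 2*z
  coefficient of dx ∧ dz: ∂f_3/∂x - ∂f_1/∂z = ∂(2*x^2 - 3*y^2)/∂x - ∂(y*(-3*x - 2*z))/∂z = 4*x + 2*y
  coefficient of dy ∧ dz: ∂f_3/∂y - ∂f_2/∂z = ∂(2*x^2 - 3*y^2)/∂y - ∂(-y^2 - 2*y*z + 1)/∂z = -4*y
Assembling: d(omega) = (3*x + 2*z) dx ∧ dy + (4*x + 2*y) dx ∧ dz + (-4*y) dy ∧ dz.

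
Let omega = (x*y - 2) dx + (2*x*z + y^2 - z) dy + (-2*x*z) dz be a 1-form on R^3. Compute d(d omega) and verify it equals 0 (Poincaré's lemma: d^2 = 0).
d(d omega) = 0

Step 1: d omega = sum_{i<j} (∂f_j/∂x_i - ∂f_i/∂x_j) dx_i ∧ dx_j:
  coeff of dx ∧ dy: -x + 2*z
  coeff of dx ∧ dz: -2*z
  coeff of dy ∧ dz: 1 - 2*x
Step 2: Apply d again to each 2-form coefficient. The only possible 3-form in R^3 is dx ∧ dy ∧ dz, with coefficient
  ∂(coeff of dy∧dz)/∂x - ∂(coeff of dx∧dz)/∂y + ∂(coeff of dx∧dy)/∂z
  = ∂/∂x (1 - 2*x) - ∂/∂y (-2*z) + ∂/∂z (-x + 2*z).
Each of these terms simplifies to sums of mixed partials that cancel in pairs. The result is 0 (by equality of mixed partials for smooth functions — Schwarz / Clairaut).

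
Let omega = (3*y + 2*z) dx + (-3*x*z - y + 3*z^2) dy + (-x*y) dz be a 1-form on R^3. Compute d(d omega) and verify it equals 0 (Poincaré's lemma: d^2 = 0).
d(d omega) = 0

Step 1: d omega = sum_{i<j} (∂f_j/∂x_i - ∂f_i/∂x_j) dx_i ∧ dx_j:
  coeff of dx ∧ dy: -3*z - 3
  coeff of dx ∧ dz: -y - 2
  coeff of dy ∧ dz: 2*x - 6*z
Step 2: Apply d again to each 2-form coefficient. The only possible 3-form in R^3 is dx ∧ dy ∧ dz, with coefficient
  ∂(coeff of dy∧dz)/∂x - ∂(coeff of dx∧dz)/∂y + ∂(coeff of dx∧dy)/∂z
  = ∂/∂x (2*x - 6*z) - ∂/∂y (-y - 2) + ∂/∂z (-3*z - 3).
Each of these terms simplifies to sums of mixed partials that cancel in pairs. The result is 0 (by equality of mixed partials for smooth functions — Schwarz / Clairaut).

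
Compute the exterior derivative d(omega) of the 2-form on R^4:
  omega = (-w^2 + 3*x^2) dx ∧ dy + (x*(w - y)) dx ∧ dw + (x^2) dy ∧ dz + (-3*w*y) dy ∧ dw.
d(omega) = (-2*w + x) dx ∧ dy ∧ dw + (2*x) dx ∧ dy ∧ dz

For a 2-form omega = sum_{i<j} g_{ij} dx_i ∧ dx_j, the exterior derivative is
  d(omega) = sum_{i<j} d(g_{ij}) ∧ dx_i ∧ dx_j = sum_{i<j, k} (∂g_{ij}/∂x_k) dx_k ∧ dx_i ∧ dx_j.
Expand each term, using dx_k ∧ dx_i ∧ dx_j = sgn(permutation) dx_{(a)} ∧ dx_{(b)} ∧ dx_{(c)} with (a < b < c) sorted:
  d(-w^2 + 3*x^2) includes (∂/∂w)(-w^2 + 3*x^2) dw = (-2*w) dw, which multiplied by dx ∧ dy gives (-2*w) dx ∧ dy ∧ dw
  d(x*(w - y)) includes (∂/∂y)(x*(w - y)) dy = (-x) dy, which multiplied by dx ∧ dw gives (x) dx ∧ dy ∧ dw
  d(x^2) includes (∂/∂x)(x^2) dx = (2*x) dx, which multiplied by dy ∧ dz gives (2*x) dx ∧ dy ∧ dz
Collecting like 3-forms: d(omega) = (-2*w + x) dx ∧ dy ∧ dw + (2*x) dx ∧ dy ∧ dz.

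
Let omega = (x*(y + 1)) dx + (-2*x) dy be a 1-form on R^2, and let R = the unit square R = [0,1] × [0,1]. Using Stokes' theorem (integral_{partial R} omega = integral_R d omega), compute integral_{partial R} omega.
integral_(partial R) omega = -5/2

Stokes: integral_partial_R omega = integral_R d omega with d omega = (∂Q/∂x - ∂P/∂y) dx ∧ dy.
  ∂Q/∂x = -2
  ∂P/∂y = x
  integrand = ∂Q/∂x - ∂P/∂y = -x - 2.
Integrating over R: integral_0^1 integral_0^1 (-x - 2) dx dy = -5/2.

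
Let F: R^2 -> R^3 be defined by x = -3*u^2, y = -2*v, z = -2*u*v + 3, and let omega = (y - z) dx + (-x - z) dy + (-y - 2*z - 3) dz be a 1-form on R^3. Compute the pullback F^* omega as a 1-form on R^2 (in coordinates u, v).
F^* omega = (-12*u^2*v - 8*u*v^2 + 12*u*v + 18*u - 4*v^2 + 18*v) du + (-8*u^2*v - 6*u^2 - 8*u*v + 18*u + 6) dv

Using F^*(f dg) = (f ∘ F) d(g ∘ F), substitute each coordinate x_i by F_i(u, v) in f_i, and replace dx_i by d F_i = (∂F_i/∂u) du + (∂F_i/∂v) dv.
  For the x component: f_1(F) = 2*u*v - 2*v - 3; d F_1 = (-6*u) du + (0) dv
  For the y component: f_2(F) = 3*u^2 + 2*u*v - 3; d F_2 = (0) du + (-2) dv
  For the z component: f_3(F) = 4*u*v + 2*v - 9; d F_3 = (-2*v) du + (-2*u) dv
Combining and collecting du, dv coefficients:
  coeff of du: -12*u^2*v - 8*u*v^2 + 12*u*v + 18*u - 4*v^2 + 18*v
  coeff of dv: -8*u^2*v - 6*u^2 - 8*u*v + 18*u + 6
F^* omega = (-12*u^2*v - 8*u*v^2 + 12*u*v + 18*u - 4*v^2 + 18*v) du + (-8*u^2*v - 6*u^2 - 8*u*v + 18*u + 6) dv.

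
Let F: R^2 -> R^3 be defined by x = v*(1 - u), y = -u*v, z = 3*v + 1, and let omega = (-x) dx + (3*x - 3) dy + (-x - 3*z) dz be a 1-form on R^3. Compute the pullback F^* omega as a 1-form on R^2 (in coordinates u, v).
F^* omega = (v*(2*u*v - 2*v + 3)) du + (2*u^2*v + 2*u*v + 3*u - 31*v - 9) dv

Using F^*(f dg) = (f ∘ F) d(g ∘ F), substitute each coordinate x_i by F_i(u, v) in f_i, and replace dx_i by d F_i = (∂F_i/∂u) du + (∂F_i/∂v) dv.
  For the x component: f_1(F) = v*(u - 1); d F_1 = (-v) du + (1 - u) dv
  For the y component: f_2(F) = -3*u*v + 3*v - 3; d F_2 = (-v) du + (-u) dv
  For the z component: f_3(F) = u*v - 10*v - 3; d F_3 = (0) du + (3) dv
Combining and collecting du, dv coefficients:
  coeff of du: v*(2*u*v - 2*v + 3)
  coeff of dv: 2*u^2*v + 2*u*v + 3*u - 31*v - 9
F^* omega = (v*(2*u*v - 2*v + 3)) du + (2*u^2*v + 2*u*v + 3*u - 31*v - 9) dv.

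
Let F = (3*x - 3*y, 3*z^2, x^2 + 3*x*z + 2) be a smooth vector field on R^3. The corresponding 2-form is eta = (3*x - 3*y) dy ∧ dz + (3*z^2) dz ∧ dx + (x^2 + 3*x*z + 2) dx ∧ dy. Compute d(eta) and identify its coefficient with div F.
d(eta) = (3*x + 3) dx ∧ dy ∧ dz; div F = 3*x + 3

For a 2-form in R^3 of the form above, applying d gives a 3-form with coefficient ∂P/∂x + ∂Q/∂y + ∂R/∂z:
  ∂P/∂x = 3
  ∂Q/∂y = 0
  ∂R/∂z = 3*x
Sum = 3*x + 3, which is exactly div F.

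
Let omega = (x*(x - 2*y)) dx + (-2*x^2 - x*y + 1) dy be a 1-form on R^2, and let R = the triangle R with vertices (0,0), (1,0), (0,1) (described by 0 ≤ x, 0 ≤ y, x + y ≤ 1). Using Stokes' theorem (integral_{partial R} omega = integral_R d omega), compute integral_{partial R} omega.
integral_(partial R) omega = -1/2

Stokes: integral_partial_R omega = integral_R d omega with d omega = (∂Q/∂x - ∂P/∂y) dx ∧ dy.
  ∂Q/∂x = -4*x - y
  ∂P/∂y = -2*x
  integrand = ∂Q/∂x - ∂P/∂y = -2*x - y.
Integrating over R: integral_0^1 integral_0^{1-x} (-2*x - y) dy dx = -1/2.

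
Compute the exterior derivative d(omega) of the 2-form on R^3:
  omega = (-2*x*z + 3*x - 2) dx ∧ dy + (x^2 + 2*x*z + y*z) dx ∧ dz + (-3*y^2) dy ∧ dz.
d(omega) = (-2*x - z) dx ∧ dy ∧ dz

For a 2-form omega = sum_{i<j} g_{ij} dx_i ∧ dx_j, the exterior derivative is
  d(omega) = sum_{i<j} d(g_{ij}) ∧ dx_i ∧ dx_j = sum_{i<j, k} (∂g_{ij}/∂x_k) dx_k ∧ dx_i ∧ dx_j.
Expand each term, using dx_k ∧ dx_i ∧ dx_j = sgn(permutation) dx_{(a)} ∧ dx_{(b)} ∧ dx_{(c)} with (a < b < c) sorted:
  d(-2*x*z + 3*x - 2) includes (∂/∂z)(-2*x*z + 3*x - 2) dz = (-2*x) dz, which multiplied by dx ∧ dy gives (-2*x) dx ∧ dy ∧ dz
  d(x^2 + 2*x*z + y*z) includes (∂/∂y)(x^2 + 2*x*z + y*z) dy = (z) dy, which multiplied by dx ∧ dz gives (-z) dx ∧ dy ∧ dz
Collecting like 3-forms: d(omega) = (-2*x - z) dx ∧ dy ∧ dz.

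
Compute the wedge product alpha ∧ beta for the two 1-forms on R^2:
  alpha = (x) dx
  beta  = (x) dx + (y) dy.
alpha ∧ beta = (x*y) dx ∧ dy

Distribute the wedge, using dx_i ∧ dx_j = -dx_j ∧ dx_i and dx_i ∧ dx_i = 0. For each pair (i, j) with i < j, the coefficient of dx_i ∧ dx_j in alpha ∧ beta is (alpha_i * beta_j - alpha_j * beta_i). Collecting: alpha ∧ beta = (x*y) dx ∧ dy.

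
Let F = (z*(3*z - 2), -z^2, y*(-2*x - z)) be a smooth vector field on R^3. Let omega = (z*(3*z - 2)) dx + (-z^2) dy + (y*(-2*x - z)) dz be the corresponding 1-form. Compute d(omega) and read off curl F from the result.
d(omega) = (-2*x + z) dy ∧ dz + (2*y + 6*z - 2) dz ∧ dx + (0) dx ∧ dy; curl F = (-2*x + z, 2*y + 6*z - 2, 0)

d omega = sum_{i<j} (∂f_j/∂x_i - ∂f_i/∂x_j) dx_i ∧ dx_j. Under the identification (dy ∧ dz, dz ∧ dx, dx ∧ dy) ↔ (e_x, e_y, e_z), the coefficients are exactly the components of curl F. Compute:
  ∂R/∂y - ∂Q/∂z = (-2*x - z) - (-2*z) = -2*x + z
  ∂P/∂z - ∂R/∂x = (6*z - 2) - (-2*y) = 2*y + 6*z - 2
  ∂Q/∂x - ∂P/∂y = (0) - (0) = 0.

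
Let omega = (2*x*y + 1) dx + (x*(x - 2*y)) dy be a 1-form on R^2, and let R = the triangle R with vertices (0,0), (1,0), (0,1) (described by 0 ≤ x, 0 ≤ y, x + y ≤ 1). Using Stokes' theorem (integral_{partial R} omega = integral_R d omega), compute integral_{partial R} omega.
integral_(partial R) omega = -1/3

Stokes: integral_partial_R omega = integral_R d omega with d omega = (∂Q/∂x - ∂P/∂y) dx ∧ dy.
  ∂Q/∂x = 2*x - 2*y
  ∂P/∂y = 2*x
  integrand = ∂Q/∂x - ∂P/∂y = -2*y.
Integrating over R: integral_0^1 integral_0^{1-x} (-2*y) dy dx = -1/3.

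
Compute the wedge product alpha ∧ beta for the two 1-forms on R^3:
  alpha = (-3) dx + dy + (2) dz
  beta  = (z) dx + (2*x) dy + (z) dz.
alpha ∧ beta = (-6*x - z) dx ∧ dy + (-5*z) dx ∧ dz + (-4*x + z) dy ∧ dz

Distribute the wedge, using dx_i ∧ dx_j = -dx_j ∧ dx_i and dx_i ∧ dx_i = 0. For each pair (i, j) with i < j, the coefficient of dx_i ∧ dx_j in alpha ∧ beta is (alpha_i * beta_j - alpha_j * beta_i). Collecting: alpha ∧ beta = (-6*x - z) dx ∧ dy + (-5*z) dx ∧ dz + (-4*x + z) dy ∧ dz.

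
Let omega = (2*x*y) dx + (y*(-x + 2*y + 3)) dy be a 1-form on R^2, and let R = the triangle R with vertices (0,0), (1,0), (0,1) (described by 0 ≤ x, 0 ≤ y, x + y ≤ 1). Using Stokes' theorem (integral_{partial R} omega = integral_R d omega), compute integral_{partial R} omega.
integral_(partial R) omega = -1/2

Stokes: integral_partial_R omega = integral_R d omega with d omega = (∂Q/∂x - ∂P/∂y) dx ∧ dy.
  ∂Q/∂x = -y
  ∂P/∂y = 2*x
  integrand = ∂Q/∂x - ∂P/∂y = -2*x - y.
Integrating over R: integral_0^1 integral_0^{1-x} (-2*x - y) dy dx = -1/2.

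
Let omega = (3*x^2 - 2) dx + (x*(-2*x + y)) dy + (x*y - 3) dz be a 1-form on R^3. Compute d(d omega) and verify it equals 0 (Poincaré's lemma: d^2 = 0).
d(d omega) = 0

Step 1: d omega = sum_{i<j} (∂f_j/∂x_i - ∂f_i/∂x_j) dx_i ∧ dx_j:
  coeff of dx ∧ dy: -4*x + y
  coeff of dx ∧ dz: y
  coeff of dy ∧ dz: x
Step 2: Apply d again to each 2-form coefficient. The only possible 3-form in R^3 is dx ∧ dy ∧ dz, with coefficient
  ∂(coeff of dy∧dz)/∂x - ∂(coeff of dx∧dz)/∂y + ∂(coeff of dx∧dy)/∂z
  = ∂/∂x (x) - ∂/∂y (y) + ∂/∂z (-4*x + y).
Each of these terms simplifies to sums of mixed partials that cancel in pairs. The result is 0 (by equality of mixed partials for smooth functions — Schwarz / Clairaut).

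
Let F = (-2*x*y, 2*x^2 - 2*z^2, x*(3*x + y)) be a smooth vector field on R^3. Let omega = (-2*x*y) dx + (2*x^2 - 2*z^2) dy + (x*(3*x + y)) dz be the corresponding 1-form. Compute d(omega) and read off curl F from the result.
d(omega) = (x + 4*z) dy ∧ dz + (-6*x - y) dz ∧ dx + (6*x) dx ∧ dy; curl F = (x + 4*z, -6*x - y, 6*x)

d omega = sum_{i<j} (∂f_j/∂x_i - ∂f_i/∂x_j) dx_i ∧ dx_j. Under the identification (dy ∧ dz, dz ∧ dx, dx ∧ dy) ↔ (e_x, e_y, e_z), the coefficients are exactly the components of curl F. Compute:
  ∂R/∂y - ∂Q/∂z = (x) - (-4*z) = x + 4*z
  ∂P/∂z - ∂R/∂x = (0) - (6*x + y) = -6*x - y
  ∂Q/∂x - ∂P/∂y = (4*x) - (-2*x) = 6*x.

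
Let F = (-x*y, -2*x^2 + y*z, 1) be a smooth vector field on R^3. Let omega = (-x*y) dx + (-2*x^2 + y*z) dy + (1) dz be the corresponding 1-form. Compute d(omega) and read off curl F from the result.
d(omega) = (-y) dy ∧ dz + (0) dz ∧ dx + (-3*x) dx ∧ dy; curl F = (-y, 0, -3*x)

d omega = sum_{i<j} (∂f_j/∂x_i - ∂f_i/∂x_j) dx_i ∧ dx_j. Under the identification (dy ∧ dz, dz ∧ dx, dx ∧ dy) ↔ (e_x, e_y, e_z), the coefficients are exactly the components of curl F. Compute:
  ∂R/∂y - ∂Q/∂z = (0) - (y) = -y
  ∂P/∂z - ∂R/∂x = (0) - (0) = 0
  ∂Q/∂x - ∂P/∂y = (-4*x) - (-x) = -3*x.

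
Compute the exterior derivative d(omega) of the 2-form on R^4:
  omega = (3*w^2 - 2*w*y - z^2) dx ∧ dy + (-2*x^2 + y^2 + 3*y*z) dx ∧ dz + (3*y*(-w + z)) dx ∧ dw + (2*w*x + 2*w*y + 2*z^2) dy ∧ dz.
d(omega) = (2*w - 2*y - 5*z) dx ∧ dy ∧ dz + (9*w - 2*y - 3*z) dx ∧ dy ∧ dw + (-3*y) dx ∧ dz ∧ dw + (2*x + 2*y) dy ∧ dz ∧ dw

For a 2-form omega = sum_{i<j} g_{ij} dx_i ∧ dx_j, the exterior derivative is
  d(omega) = sum_{i<j} d(g_{ij}) ∧ dx_i ∧ dx_j = sum_{i<j, k} (∂g_{ij}/∂x_k) dx_k ∧ dx_i ∧ dx_j.
Expand each term, using dx_k ∧ dx_i ∧ dx_j = sgn(permutation) dx_{(a)} ∧ dx_{(b)} ∧ dx_{(c)} with (a < b < c) sorted:
  d(3*w^2 - 2*w*y - z^2) includes (∂/∂z)(3*w^2 - 2*w*y - z^2) dz = (-2*z) dz, which multiplied by dx ∧ dy gives (-2*z) dx ∧ dy ∧ dz
  d(3*w^2 - 2*w*y - z^2) includes (∂/∂w)(3*w^2 - 2*w*y - z^2) dw = (6*w - 2*y) dw, which multiplied by dx ∧ dy gives (6*w - 2*y) dx ∧ dy ∧ dw
  d(-2*x^2 + y^2 + 3*y*z) includes (∂/∂y)(-2*x^2 + y^2 + 3*y*z) dy = (2*y + 3*z) dy, which multiplied by dx ∧ dz gives (-2*y - 3*z) dx ∧ dy ∧ dz
  d(3*y*(-w + z)) includes (∂/∂y)(3*y*(-w + z)) dy = (-3*w + 3*z) dy, which multiplied by dx ∧ dw gives (3*w - 3*z) dx ∧ dy ∧ dw
  d(3*y*(-w + z)) includes (∂/∂z)(3*y*(-w + z)) dz = (3*y) dz, which multiplied by dx ∧ dw gives (-3*y) dx ∧ dz ∧ dw
  d(2*w*x + 2*w*y + 2*z^2) includes (∂/∂x)(2*w*x + 2*w*y + 2*z^2) dx = (2*w) dx, which multiplied by dy ∧ dz gives (2*w) dx ∧ dy ∧ dz
  d(2*w*x + 2*w*y + 2*z^2) includes (∂/∂w)(2*w*x + 2*w*y + 2*z^2) dw = (2*x + 2*y) dw, which multiplied by dy ∧ dz gives (2*x + 2*y) dy ∧ dz ∧ dw
Collecting like 3-forms: d(omega) = (2*w - 2*y - 5*z) dx ∧ dy ∧ dz + (9*w - 2*y - 3*z) dx ∧ dy ∧ dw + (-3*y) dx ∧ dz ∧ dw + (2*x + 2*y) dy ∧ dz ∧ dw.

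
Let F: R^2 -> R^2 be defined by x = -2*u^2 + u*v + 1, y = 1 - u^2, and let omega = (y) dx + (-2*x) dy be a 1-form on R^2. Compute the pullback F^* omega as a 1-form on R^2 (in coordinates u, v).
F^* omega = (-4*u^3 + 3*u^2*v + v) du + (-u^3 + u) dv

Using F^*(f dg) = (f ∘ F) d(g ∘ F), substitute each coordinate x_i by F_i(u, v) in f_i, and replace dx_i by d F_i = (∂F_i/∂u) du + (∂F_i/∂v) dv.
  For the x component: f_1(F) = 1 - u^2; d F_1 = (-4*u + v) du + (u) dv
  For the y component: f_2(F) = 4*u^2 - 2*u*v - 2; d F_2 = (-2*u) du + (0) dv
Combining and collecting du, dv coefficients:
  coeff of du: -4*u^3 + 3*u^2*v + v
  coeff of dv: -u^3 + u
F^* omega = (-4*u^3 + 3*u^2*v + v) du + (-u^3 + u) dv.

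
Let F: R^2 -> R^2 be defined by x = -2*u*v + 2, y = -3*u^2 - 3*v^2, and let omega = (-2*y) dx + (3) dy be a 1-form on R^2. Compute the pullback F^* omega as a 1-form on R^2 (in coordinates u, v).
F^* omega = (-12*u^2*v - 18*u - 12*v^3) du + (-12*u^3 - 12*u*v^2 - 18*v) dv

Using F^*(f dg) = (f ∘ F) d(g ∘ F), substitute each coordinate x_i by F_i(u, v) in f_i, and replace dx_i by d F_i = (∂F_i/∂u) du + (∂F_i/∂v) dv.
  For the x component: f_1(F) = 6*u^2 + 6*v^2; d F_1 = (-2*v) du + (-2*u) dv
  For the y component: f_2(F) = 3; d F_2 = (-6*u) du + (-6*v) dv
Combining and collecting du, dv coefficients:
  coeff of du: -12*u^2*v - 18*u - 12*v^3
  coeff of dv: -12*u^3 - 12*u*v^2 - 18*v
F^* omega = (-12*u^2*v - 18*u - 12*v^3) du + (-12*u^3 - 12*u*v^2 - 18*v) dv.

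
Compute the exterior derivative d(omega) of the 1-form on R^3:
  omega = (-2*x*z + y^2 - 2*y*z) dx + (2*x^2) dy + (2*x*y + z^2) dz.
d(omega) = (4*x - 2*y + 2*z) dx ∧ dy + (2*x + 4*y) dx ∧ dz + (2*x) dy ∧ dz

For a 1-form omega = sum_i f_i dx_i, the exterior derivative is
  d(omega) = sum_{i < j} (∂f_j/∂x_i - ∂f_i/∂x_j) dx_i ∧ dx_j.
  coefficient of dx ∧ dy: ∂f_2/∂x - ∂f_1/∂y = ∂(2*x^2)/∂x - ∂(-2*x*z + y^2 - 2*y*z)/∂y = 4*x - 2*y + 2*z
  coefficient of dx ∧ dz: ∂f_3/∂x - ∂f_1/∂z = ∂(2*x*y + z^2)/∂x - ∂(-2*x*z + y^2 - 2*y*z)/∂z = 2*x + 4*y
  coefficient of dy ∧ dz: ∂f_3/∂y - ∂f_2/∂z = ∂(2*x*y + z^2)/∂y - ∂(2*x^2)/∂z = 2*x
Assembling: d(omega) = (4*x - 2*y + 2*z) dx ∧ dy + (2*x + 4*y) dx ∧ dz + (2*x) dy ∧ dz.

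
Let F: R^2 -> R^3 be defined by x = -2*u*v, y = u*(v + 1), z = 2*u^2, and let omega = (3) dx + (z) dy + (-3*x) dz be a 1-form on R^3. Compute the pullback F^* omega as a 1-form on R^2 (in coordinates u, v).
F^* omega = (26*u^2*v + 2*u^2 - 6*v) du + (2*u*(u^2 - 3)) dv

Using F^*(f dg) = (f ∘ F) d(g ∘ F), substitute each coordinate x_i by F_i(u, v) in f_i, and replace dx_i by d F_i = (∂F_i/∂u) du + (∂F_i/∂v) dv.
  For the x component: f_1(F) = 3; d F_1 = (-2*v) du + (-2*u) dv
  For the y component: f_2(F) = 2*u^2; d F_2 = (v + 1) du + (u) dv
  For the z component: f_3(F) = 6*u*v; d F_3 = (4*u) du + (0) dv
Combining and collecting du, dv coefficients:
  coeff of du: 26*u^2*v + 2*u^2 - 6*v
  coeff of dv: 2*u*(u^2 - 3)
F^* omega = (26*u^2*v + 2*u^2 - 6*v) du + (2*u*(u^2 - 3)) dv.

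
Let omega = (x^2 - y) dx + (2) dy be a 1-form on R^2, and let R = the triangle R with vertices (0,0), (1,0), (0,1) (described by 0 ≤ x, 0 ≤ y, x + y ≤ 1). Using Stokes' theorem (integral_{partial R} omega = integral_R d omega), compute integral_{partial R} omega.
integral_(partial R) omega = 1/2

Stokes: integral_partial_R omega = integral_R d omega with d omega = (∂Q/∂x - ∂P/∂y) dx ∧ dy.
  ∂Q/∂x = 0
  ∂P/∂y = -1
  integrand = ∂Q/∂x - ∂P/∂y = 1.
Integrating over R: integral_0^1 integral_0^{1-x} (1) dy dx = 1/2.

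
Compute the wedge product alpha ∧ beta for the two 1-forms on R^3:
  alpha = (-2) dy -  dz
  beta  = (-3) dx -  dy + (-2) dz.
alpha ∧ beta = (-6) dx ∧ dy + (3) dy ∧ dz + (-3) dx ∧ dz

Distribute the wedge, using dx_i ∧ dx_j = -dx_j ∧ dx_i and dx_i ∧ dx_i = 0. For each pair (i, j) with i < j, the coefficient of dx_i ∧ dx_j in alpha ∧ beta is (alpha_i * beta_j - alpha_j * beta_i). Collecting: alpha ∧ beta = (-6) dx ∧ dy + (3) dy ∧ dz + (-3) dx ∧ dz.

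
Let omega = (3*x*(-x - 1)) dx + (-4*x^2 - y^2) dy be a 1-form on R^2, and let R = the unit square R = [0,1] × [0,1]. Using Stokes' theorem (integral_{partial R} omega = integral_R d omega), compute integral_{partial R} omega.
integral_(partial R) omega = -4

Stokes: integral_partial_R omega = integral_R d omega with d omega = (∂Q/∂x - ∂P/∂y) dx ∧ dy.
  ∂Q/∂x = -8*x
  ∂P/∂y = 0
  integrand = ∂Q/∂x - ∂P/∂y = -8*x.
Integrating over R: integral_0^1 integral_0^1 (-8*x) dx dy = -4.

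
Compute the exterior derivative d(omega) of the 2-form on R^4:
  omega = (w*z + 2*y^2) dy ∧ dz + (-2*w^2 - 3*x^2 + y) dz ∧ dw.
d(omega) = (z + 1) dy ∧ dz ∧ dw + (-6*x) dx ∧ dz ∧ dw

For a 2-form omega = sum_{i<j} g_{ij} dx_i ∧ dx_j, the exterior derivative is
  d(omega) = sum_{i<j} d(g_{ij}) ∧ dx_i ∧ dx_j = sum_{i<j, k} (∂g_{ij}/∂x_k) dx_k ∧ dx_i ∧ dx_j.
Expand each term, using dx_k ∧ dx_i ∧ dx_j = sgn(permutation) dx_{(a)} ∧ dx_{(b)} ∧ dx_{(c)} with (a < b < c) sorted:
  d(w*z + 2*y^2) includes (∂/∂w)(w*z + 2*y^2) dw = (z) dw, which multiplied by dy ∧ dz gives (z) dy ∧ dz ∧ dw
  d(-2*w^2 - 3*x^2 + y) includes (∂/∂x)(-2*w^2 - 3*x^2 + y) dx = (-6*x) dx, which multiplied by dz ∧ dw gives (-6*x) dx ∧ dz ∧ dw
  d(-2*w^2 - 3*x^2 + y) includes (∂/∂y)(-2*w^2 - 3*x^2 + y) dy = (1) dy, which multiplied by dz ∧ dw gives (1) dy ∧ dz ∧ dw
Collecting like 3-forms: d(omega) = (z + 1) dy ∧ dz ∧ dw + (-6*x) dx ∧ dz ∧ dw.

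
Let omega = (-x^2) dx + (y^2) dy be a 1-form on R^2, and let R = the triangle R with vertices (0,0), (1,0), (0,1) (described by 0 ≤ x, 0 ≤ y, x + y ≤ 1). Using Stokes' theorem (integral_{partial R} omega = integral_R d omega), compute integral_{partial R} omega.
integral_(partial R) omega = 0

Stokes: integral_partial_R omega = integral_R d omega with d omega = (∂Q/∂x - ∂P/∂y) dx ∧ dy.
  ∂Q/∂x = 0
  ∂P/∂y = 0
  integrand = ∂Q/∂x - ∂P/∂y = 0.
Integrating over R: integral_0^1 integral_0^{1-x} (0) dy dx = 0.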